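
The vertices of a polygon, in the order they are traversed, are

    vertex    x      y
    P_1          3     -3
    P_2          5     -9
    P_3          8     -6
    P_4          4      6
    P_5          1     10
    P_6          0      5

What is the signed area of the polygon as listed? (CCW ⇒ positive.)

Apply Gauss's area formula: 2A = Σ (x_i·y_{i+1} − x_{i+1}·y_i), indices taken mod 6.
Σ = (-12) + (42) + (72) + (34) + (5) + (-15) = 126
Signed area = Σ/2 = 63 (positive ⇒ counter-clockwise traversal).

63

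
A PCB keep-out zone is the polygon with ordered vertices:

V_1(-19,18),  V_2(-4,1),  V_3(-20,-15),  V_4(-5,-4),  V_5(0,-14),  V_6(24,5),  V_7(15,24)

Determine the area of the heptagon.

885.5

Apply the surveyor's formula: 2A = Σ (x_i·y_{i+1} − x_{i+1}·y_i), indices taken mod 7.
Σ = (53) + (80) + (5) + (70) + (336) + (501) + (726) = 1771
Area = |Σ|/2 = 885.5.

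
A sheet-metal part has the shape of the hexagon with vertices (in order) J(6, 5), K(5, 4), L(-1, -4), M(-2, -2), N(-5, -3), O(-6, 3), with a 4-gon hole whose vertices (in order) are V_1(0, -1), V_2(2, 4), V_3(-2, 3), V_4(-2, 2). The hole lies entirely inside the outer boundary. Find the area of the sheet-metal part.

44

Outer boundary:
Apply Gauss's area formula: 2A = Σ (x_i·y_{i+1} − x_{i+1}·y_i), indices taken mod 6.
Σ = (-1) + (-16) + (-6) + (-4) + (-33) + (-48) = -108
Area = |Σ|/2 = 54.
Hole:
Apply the shoelace (surveyor's) formula: 2A = Σ (x_i·y_{i+1} − x_{i+1}·y_i), indices taken mod 4.
Σ = (2) + (14) + (2) + (2) = 20
Area = |Σ|/2 = 10.
Net area = 54 − 10 = 44.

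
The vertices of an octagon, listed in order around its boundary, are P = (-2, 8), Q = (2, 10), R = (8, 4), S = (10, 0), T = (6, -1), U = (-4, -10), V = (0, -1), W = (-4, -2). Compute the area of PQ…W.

Apply Gauss's area formula: 2A = Σ (x_i·y_{i+1} − x_{i+1}·y_i), indices taken mod 8.
Σ = (-36) + (-72) + (-40) + (-10) + (-64) + (4) + (-4) + (-36) = -258
Area = |Σ|/2 = 129.

129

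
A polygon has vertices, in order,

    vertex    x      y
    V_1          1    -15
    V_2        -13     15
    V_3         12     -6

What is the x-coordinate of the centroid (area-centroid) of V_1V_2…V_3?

0

Apply the shoelace (surveyor's) formula. First the cross-terms c_i = x_i·y_{i+1} − x_{i+1}·y_i:
  -180, -102, -174  ⇒  2A = -456, A = -228.
Then Σ (x_i + x_{i+1})·c_i = 0, so x̄ = 0 / (6·(-228)) = 0.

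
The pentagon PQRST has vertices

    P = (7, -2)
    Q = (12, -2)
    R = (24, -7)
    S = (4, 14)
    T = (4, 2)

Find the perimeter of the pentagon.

|PQ| = √((5)² + (0)²) = √25 = 5
|QR| = √((12)² + (-5)²) = √169 = 13
|RS| = √((-20)² + (21)²) = √841 = 29
|ST| = √((0)² + (-12)²) = √144 = 12
|TP| = √((3)² + (-4)²) = √25 = 5
Perimeter = 5 + 13 + 29 + 12 + 5 = 64.

64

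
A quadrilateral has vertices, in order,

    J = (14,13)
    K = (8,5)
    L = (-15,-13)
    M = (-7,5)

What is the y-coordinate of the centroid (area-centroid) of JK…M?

5/3

Apply the shoelace formula. First the cross-terms c_i = x_i·y_{i+1} − x_{i+1}·y_i:
  -34, -29, -166, -161  ⇒  2A = -390, A = -195.
Then Σ (y_i + y_{i+1})·c_i = -1950, so ȳ = -1950 / (6·(-195)) = 5/3.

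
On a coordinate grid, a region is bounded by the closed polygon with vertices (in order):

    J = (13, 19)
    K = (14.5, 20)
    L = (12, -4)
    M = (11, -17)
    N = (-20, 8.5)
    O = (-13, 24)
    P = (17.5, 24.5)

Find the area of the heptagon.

907

Cross-terms: -15.5, -298, -160, -246.5, -369.5, -738.5, 14  ⇒  Σ = -1814
Area = |Σ|/2 = 907.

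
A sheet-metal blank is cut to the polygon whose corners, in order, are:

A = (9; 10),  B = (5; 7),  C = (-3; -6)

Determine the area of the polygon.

14

Apply the surveyor's formula: 2A = Σ (x_i·y_{i+1} − x_{i+1}·y_i), indices taken mod 3.
A→B: (9)(7) − (5)(10) = 13
B→C: (5)(-6) − (-3)(7) = -9
C→A: (-3)(10) − (9)(-6) = 24
Σ = 28
Area = |Σ|/2 = 14.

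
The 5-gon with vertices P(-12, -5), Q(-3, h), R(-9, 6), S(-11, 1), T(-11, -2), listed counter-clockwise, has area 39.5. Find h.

3

Write out the shoelace sum; only the two edges meeting at Q involve h:
2·Area = [((-12)·h − (-3)·(-5)) + ((-3)·6 − (-9)·h)] + 121
       = -3·h + 88 = 79
⇒ h = 3.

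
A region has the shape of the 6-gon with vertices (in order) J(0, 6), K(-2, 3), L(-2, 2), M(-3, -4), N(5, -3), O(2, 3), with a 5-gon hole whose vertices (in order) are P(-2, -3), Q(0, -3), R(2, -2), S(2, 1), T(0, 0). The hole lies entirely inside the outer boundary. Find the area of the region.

Outer boundary:
Apply the surveyor's formula: 2A = Σ (x_i·y_{i+1} − x_{i+1}·y_i), indices taken mod 6.
Σ = (12) + (2) + (14) + (29) + (21) + (12) = 90
Area = |Σ|/2 = 45.
Hole:
P→Q: (-2)(-3) − (0)(-3) = 6
Q→R: (0)(-2) − (2)(-3) = 6
R→S: (2)(1) − (2)(-2) = 6
S→T: (2)(0) − (0)(1) = 0
T→P: (0)(-3) − (-2)(0) = 0
Σ = 18
Area = |Σ|/2 = 9.
Net area = 45 − 9 = 36.

36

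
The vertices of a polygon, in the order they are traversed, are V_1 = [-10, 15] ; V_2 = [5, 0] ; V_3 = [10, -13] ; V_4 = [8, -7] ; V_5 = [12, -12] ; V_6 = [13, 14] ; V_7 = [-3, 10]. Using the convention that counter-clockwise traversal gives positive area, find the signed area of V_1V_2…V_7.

Σ = (-75) + (-65) + (34) + (-12) + (324) + (172) + (55) = 433
Signed area = Σ/2 = 216.5 (positive ⇒ counter-clockwise traversal).

216.5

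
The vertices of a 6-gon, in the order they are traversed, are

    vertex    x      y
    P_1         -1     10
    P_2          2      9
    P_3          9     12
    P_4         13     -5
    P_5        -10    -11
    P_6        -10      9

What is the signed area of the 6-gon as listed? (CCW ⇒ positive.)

-385.5

Apply Gauss's area formula: 2A = Σ (x_i·y_{i+1} − x_{i+1}·y_i), indices taken mod 6.
Cross-terms: -29, -57, -201, -193, -200, -91  ⇒  Σ = -771
Signed area = Σ/2 = -385.5 (negative ⇒ clockwise traversal).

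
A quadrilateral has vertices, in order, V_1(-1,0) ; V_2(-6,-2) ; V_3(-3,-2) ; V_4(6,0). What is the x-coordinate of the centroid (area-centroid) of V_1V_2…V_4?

-8/15

Apply the shoelace (surveyor's) formula. First the cross-terms c_i = x_i·y_{i+1} − x_{i+1}·y_i:
  2, 6, 12, 0  ⇒  2A = 20, A = 10.
Then Σ (x_i + x_{i+1})·c_i = -32, so x̄ = -32 / (6·10) = -8/15.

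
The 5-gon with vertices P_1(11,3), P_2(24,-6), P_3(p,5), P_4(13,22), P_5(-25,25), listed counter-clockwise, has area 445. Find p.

16

Write out the shoelace sum; only the two edges meeting at P_3 involve p:
2·Area = [(24·5 − p·(-6)) + (p·22 − 13·5)] + 387
       = 28·p + 442 = 890
⇒ p = 16.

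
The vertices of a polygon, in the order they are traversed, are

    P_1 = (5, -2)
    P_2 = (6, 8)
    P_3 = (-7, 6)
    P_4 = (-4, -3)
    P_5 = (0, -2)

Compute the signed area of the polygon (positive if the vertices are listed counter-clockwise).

Apply the shoelace formula: 2A = Σ (x_i·y_{i+1} − x_{i+1}·y_i), indices taken mod 5.
P_1→P_2: (5)(8) − (6)(-2) = 52
P_2→P_3: (6)(6) − (-7)(8) = 92
P_3→P_4: (-7)(-3) − (-4)(6) = 45
P_4→P_5: (-4)(-2) − (0)(-3) = 8
P_5→P_1: (0)(-2) − (5)(-2) = 10
Σ = 207
Signed area = Σ/2 = 103.5 (positive ⇒ counter-clockwise traversal).

103.5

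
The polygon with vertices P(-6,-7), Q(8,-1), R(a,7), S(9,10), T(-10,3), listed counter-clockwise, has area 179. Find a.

The doubled signed area Σ (x_i y_{i+1} − x_{i+1} y_i) is linear in a.
With a=0 it equals 270; the coefficient of a is 11 (from the two edges through R).
So 11·a + 270 = 2·179 = 358 ⇒ a = 8.

8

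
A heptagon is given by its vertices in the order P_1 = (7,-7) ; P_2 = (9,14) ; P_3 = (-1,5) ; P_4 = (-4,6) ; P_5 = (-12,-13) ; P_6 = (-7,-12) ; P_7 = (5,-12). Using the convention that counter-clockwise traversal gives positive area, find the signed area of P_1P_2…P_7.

Apply Gauss's area formula: 2A = Σ (x_i·y_{i+1} − x_{i+1}·y_i), indices taken mod 7.
Cross-terms: 161, 59, 14, 124, 53, 144, 49  ⇒  Σ = 604
Signed area = Σ/2 = 302 (positive ⇒ counter-clockwise traversal).

302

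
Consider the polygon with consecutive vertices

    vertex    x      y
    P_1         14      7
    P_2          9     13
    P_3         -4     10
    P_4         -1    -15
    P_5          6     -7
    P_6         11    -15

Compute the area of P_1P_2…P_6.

351

Apply Gauss's area formula: 2A = Σ (x_i·y_{i+1} − x_{i+1}·y_i), indices taken mod 6.
P_1→P_2: (14)(13) − (9)(7) = 119
P_2→P_3: (9)(10) − (-4)(13) = 142
P_3→P_4: (-4)(-15) − (-1)(10) = 70
P_4→P_5: (-1)(-7) − (6)(-15) = 97
P_5→P_6: (6)(-15) − (11)(-7) = -13
P_6→P_1: (11)(7) − (14)(-15) = 287
Σ = 702
Area = |Σ|/2 = 351.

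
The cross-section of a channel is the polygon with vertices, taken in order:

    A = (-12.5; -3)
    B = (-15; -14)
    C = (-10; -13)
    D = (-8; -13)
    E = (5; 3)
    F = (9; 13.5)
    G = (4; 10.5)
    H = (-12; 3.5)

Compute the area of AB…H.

276.375

Apply the shoelace (surveyor's) formula: 2A = Σ (x_i·y_{i+1} − x_{i+1}·y_i), indices taken mod 8.
Σ = (130) + (55) + (26) + (41) + (40.5) + (40.5) + (140) + (79.75) = 552.75
Area = |Σ|/2 = 276.375.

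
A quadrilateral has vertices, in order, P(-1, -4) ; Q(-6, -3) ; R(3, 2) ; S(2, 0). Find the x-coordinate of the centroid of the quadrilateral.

Apply the surveyor's formula. First the cross-terms c_i = x_i·y_{i+1} − x_{i+1}·y_i:
  -21, -3, -4, -8  ⇒  2A = -36, A = -18.
Then Σ (x_i + x_{i+1})·c_i = 128, so x̄ = 128 / (6·(-18)) = -32/27.

-32/27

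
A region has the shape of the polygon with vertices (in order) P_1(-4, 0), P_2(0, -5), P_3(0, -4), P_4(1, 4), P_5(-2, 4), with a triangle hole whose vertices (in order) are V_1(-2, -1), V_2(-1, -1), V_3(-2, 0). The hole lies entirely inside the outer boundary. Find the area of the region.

Outer boundary:
Cross-terms: 20, 0, 4, 12, 16  ⇒  Σ = 52
Area = |Σ|/2 = 26.
Hole:
Apply the surveyor's formula: 2A = Σ (x_i·y_{i+1} − x_{i+1}·y_i), indices taken mod 3.
V_1→V_2: (-2)(-1) − (-1)(-1) = 1
V_2→V_3: (-1)(0) − (-2)(-1) = -2
V_3→V_1: (-2)(-1) − (-2)(0) = 2
Σ = 1
Area = |Σ|/2 = 0.5.
Net area = 26 − 0.5 = 25.5.

25.5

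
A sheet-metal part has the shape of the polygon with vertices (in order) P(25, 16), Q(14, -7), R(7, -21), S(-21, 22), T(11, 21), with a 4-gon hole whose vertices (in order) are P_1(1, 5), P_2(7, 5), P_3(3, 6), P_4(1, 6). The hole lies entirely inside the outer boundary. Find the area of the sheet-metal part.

Outer boundary:
P→Q: (25)(-7) − (14)(16) = -399
Q→R: (14)(-21) − (7)(-7) = -245
R→S: (7)(22) − (-21)(-21) = -287
S→T: (-21)(21) − (11)(22) = -683
T→P: (11)(16) − (25)(21) = -349
Σ = -1963
Area = |Σ|/2 = 981.5.
Hole:
Apply the shoelace formula: 2A = Σ (x_i·y_{i+1} − x_{i+1}·y_i), indices taken mod 4.
Σ = (-30) + (27) + (12) + (-1) = 8
Area = |Σ|/2 = 4.
Net area = 981.5 − 4 = 977.5.

977.5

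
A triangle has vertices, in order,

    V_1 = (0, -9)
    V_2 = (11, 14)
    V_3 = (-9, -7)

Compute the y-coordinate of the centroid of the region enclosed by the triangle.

Apply the surveyor's formula. First the cross-terms c_i = x_i·y_{i+1} − x_{i+1}·y_i:
  99, 49, 81  ⇒  2A = 229, A = 114.5.
Then Σ (y_i + y_{i+1})·c_i = -458, so ȳ = -458 / (6·114.5) = -2/3.

-2/3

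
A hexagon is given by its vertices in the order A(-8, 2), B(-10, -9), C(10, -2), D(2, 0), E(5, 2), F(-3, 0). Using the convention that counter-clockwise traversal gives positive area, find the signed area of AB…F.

105

Apply the shoelace (surveyor's) formula: 2A = Σ (x_i·y_{i+1} − x_{i+1}·y_i), indices taken mod 6.
Cross-terms: 92, 110, 4, 4, 6, -6  ⇒  Σ = 210
Signed area = Σ/2 = 105 (positive ⇒ counter-clockwise traversal).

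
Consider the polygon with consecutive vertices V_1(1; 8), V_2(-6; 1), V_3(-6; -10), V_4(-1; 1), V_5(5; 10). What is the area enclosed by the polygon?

57

Σ = (49) + (66) + (-16) + (-15) + (30) = 114
Area = |Σ|/2 = 57.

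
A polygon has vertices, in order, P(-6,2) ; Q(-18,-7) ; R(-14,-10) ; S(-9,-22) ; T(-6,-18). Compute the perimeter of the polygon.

|PQ| = √((-12)² + (-9)²) = √225 = 15
|QR| = √((4)² + (-3)²) = √25 = 5
|RS| = √((5)² + (-12)²) = √169 = 13
|ST| = √((3)² + (4)²) = √25 = 5
|TP| = √((0)² + (20)²) = √400 = 20
Perimeter = 15 + 5 + 13 + 5 + 20 = 58.

58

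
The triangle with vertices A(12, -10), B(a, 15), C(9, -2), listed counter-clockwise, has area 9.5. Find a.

5

The doubled signed area Σ (x_i y_{i+1} − x_{i+1} y_i) is linear in a.
With a=0 it equals -21; the coefficient of a is 8 (from the two edges through B).
So 8·a + -21 = 2·9.5 = 19 ⇒ a = 5.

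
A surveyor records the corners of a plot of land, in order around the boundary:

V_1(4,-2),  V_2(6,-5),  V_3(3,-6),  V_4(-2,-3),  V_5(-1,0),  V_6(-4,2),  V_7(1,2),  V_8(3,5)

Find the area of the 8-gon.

Apply the surveyor's formula: 2A = Σ (x_i·y_{i+1} − x_{i+1}·y_i), indices taken mod 8.
Cross-terms: -8, -21, -21, -3, -2, -10, -1, -26  ⇒  Σ = -92
Area = |Σ|/2 = 46.

46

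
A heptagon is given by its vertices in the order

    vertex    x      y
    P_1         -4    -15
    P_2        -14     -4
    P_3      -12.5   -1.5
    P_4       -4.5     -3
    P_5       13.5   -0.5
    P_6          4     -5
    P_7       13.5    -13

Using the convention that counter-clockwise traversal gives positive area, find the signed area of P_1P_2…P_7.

Cross-terms: -194, -29, 30.75, 42.75, -65.5, 15.5, -254.5  ⇒  Σ = -454
Signed area = Σ/2 = -227 (negative ⇒ clockwise traversal).

-227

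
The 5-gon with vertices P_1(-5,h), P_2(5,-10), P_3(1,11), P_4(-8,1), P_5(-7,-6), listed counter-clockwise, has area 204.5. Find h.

The doubled signed area Σ (x_i y_{i+1} − x_{i+1} y_i) is linear in h.
With h=0 it equals 229; the coefficient of h is -12 (from the two edges through P_1).
So -12·h + 229 = 2·204.5 = 409 ⇒ h = -15.

-15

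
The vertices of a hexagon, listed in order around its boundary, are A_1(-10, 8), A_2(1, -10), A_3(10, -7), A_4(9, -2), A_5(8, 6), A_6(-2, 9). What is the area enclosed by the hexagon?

228

Apply the shoelace formula: 2A = Σ (x_i·y_{i+1} − x_{i+1}·y_i), indices taken mod 6.
A_1→A_2: (-10)(-10) − (1)(8) = 92
A_2→A_3: (1)(-7) − (10)(-10) = 93
A_3→A_4: (10)(-2) − (9)(-7) = 43
A_4→A_5: (9)(6) − (8)(-2) = 70
A_5→A_6: (8)(9) − (-2)(6) = 84
A_6→A_1: (-2)(8) − (-10)(9) = 74
Σ = 456
Area = |Σ|/2 = 228.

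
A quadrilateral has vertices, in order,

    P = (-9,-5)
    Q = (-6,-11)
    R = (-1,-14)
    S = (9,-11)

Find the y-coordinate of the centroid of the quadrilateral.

-10

Apply the surveyor's formula. First the cross-terms c_i = x_i·y_{i+1} − x_{i+1}·y_i:
  69, 73, 137, -144  ⇒  2A = 135, A = 67.5.
Then Σ (y_i + y_{i+1})·c_i = -4050, so ȳ = -4050 / (6·67.5) = -10.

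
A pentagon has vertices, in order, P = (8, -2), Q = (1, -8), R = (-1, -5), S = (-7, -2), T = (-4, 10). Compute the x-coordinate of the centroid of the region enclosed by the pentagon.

Apply the shoelace (surveyor's) formula. First the cross-terms c_i = x_i·y_{i+1} − x_{i+1}·y_i:
  -62, -13, -33, -78, -72  ⇒  2A = -258, A = -129.
Then Σ (x_i + x_{i+1})·c_i = 276, so x̄ = 276 / (6·(-129)) = -46/129.

-46/129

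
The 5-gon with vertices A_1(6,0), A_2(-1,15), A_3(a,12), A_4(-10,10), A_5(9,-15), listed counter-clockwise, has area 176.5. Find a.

-1

The doubled signed area Σ (x_i y_{i+1} − x_{i+1} y_i) is linear in a.
With a=0 it equals 348; the coefficient of a is -5 (from the two edges through A_3).
So -5·a + 348 = 2·176.5 = 353 ⇒ a = -1.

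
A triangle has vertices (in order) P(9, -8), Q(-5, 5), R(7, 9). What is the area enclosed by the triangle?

106

Apply Gauss's area formula: 2A = Σ (x_i·y_{i+1} − x_{i+1}·y_i), indices taken mod 3.
Σ = (5) + (-80) + (-137) = -212
Area = |Σ|/2 = 106.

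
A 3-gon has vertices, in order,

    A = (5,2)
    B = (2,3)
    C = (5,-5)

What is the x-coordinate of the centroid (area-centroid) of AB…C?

4

Apply the shoelace (surveyor's) formula. First the cross-terms c_i = x_i·y_{i+1} − x_{i+1}·y_i:
  11, -25, 35  ⇒  2A = 21, A = 10.5.
Then Σ (x_i + x_{i+1})·c_i = 252, so x̄ = 252 / (6·10.5) = 4.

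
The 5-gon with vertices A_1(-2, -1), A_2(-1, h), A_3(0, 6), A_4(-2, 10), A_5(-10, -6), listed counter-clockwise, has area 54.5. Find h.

The doubled signed area Σ (x_i y_{i+1} − x_{i+1} y_i) is linear in h.
With h=0 it equals 115; the coefficient of h is -2 (from the two edges through A_2).
So -2·h + 115 = 2·54.5 = 109 ⇒ h = 3.

3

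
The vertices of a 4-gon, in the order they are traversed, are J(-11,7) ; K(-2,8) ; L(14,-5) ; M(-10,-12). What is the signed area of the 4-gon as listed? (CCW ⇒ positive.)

-298

Apply Gauss's area formula: 2A = Σ (x_i·y_{i+1} − x_{i+1}·y_i), indices taken mod 4.
Σ = (-74) + (-102) + (-218) + (-202) = -596
Signed area = Σ/2 = -298 (negative ⇒ clockwise traversal).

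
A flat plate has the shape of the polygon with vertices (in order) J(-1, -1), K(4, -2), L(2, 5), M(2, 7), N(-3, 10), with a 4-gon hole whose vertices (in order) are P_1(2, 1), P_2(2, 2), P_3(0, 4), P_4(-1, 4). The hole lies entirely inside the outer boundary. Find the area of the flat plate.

41.5

Outer boundary:
Σ = (6) + (24) + (4) + (41) + (13) = 88
Area = |Σ|/2 = 44.
Hole:
Apply the shoelace (surveyor's) formula: 2A = Σ (x_i·y_{i+1} − x_{i+1}·y_i), indices taken mod 4.
Σ = (2) + (8) + (4) + (-9) = 5
Area = |Σ|/2 = 2.5.
Net area = 44 − 2.5 = 41.5.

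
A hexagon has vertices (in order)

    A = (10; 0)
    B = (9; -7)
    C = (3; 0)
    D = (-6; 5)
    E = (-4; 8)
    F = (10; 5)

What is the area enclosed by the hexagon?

106

Apply the surveyor's formula: 2A = Σ (x_i·y_{i+1} − x_{i+1}·y_i), indices taken mod 6.
A→B: (10)(-7) − (9)(0) = -70
B→C: (9)(0) − (3)(-7) = 21
C→D: (3)(5) − (-6)(0) = 15
D→E: (-6)(8) − (-4)(5) = -28
E→F: (-4)(5) − (10)(8) = -100
F→A: (10)(0) − (10)(5) = -50
Σ = -212
Area = |Σ|/2 = 106.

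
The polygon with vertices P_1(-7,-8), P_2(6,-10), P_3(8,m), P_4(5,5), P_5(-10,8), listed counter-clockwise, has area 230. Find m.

Write out the shoelace sum; only the two edges meeting at P_3 involve m:
2·Area = [(6·m − 8·(-10)) + (8·5 − 5·m)] + 344
       = 1·m + 464 = 460
⇒ m = -4.

-4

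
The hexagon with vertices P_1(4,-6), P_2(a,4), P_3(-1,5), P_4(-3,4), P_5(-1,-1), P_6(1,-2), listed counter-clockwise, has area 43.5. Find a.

Write out the shoelace sum; only the two edges meeting at P_2 involve a:
2·Area = [(4·4 − a·(-6)) + (a·5 − (-1)·4)] + 23
       = 11·a + 43 = 87
⇒ a = 4.

4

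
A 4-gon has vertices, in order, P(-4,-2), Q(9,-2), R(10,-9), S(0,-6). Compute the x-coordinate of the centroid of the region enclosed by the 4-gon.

Apply the surveyor's formula. First the cross-terms c_i = x_i·y_{i+1} − x_{i+1}·y_i:
  26, -61, -60, -24  ⇒  2A = -119, A = -59.5.
Then Σ (x_i + x_{i+1})·c_i = -1533, so x̄ = -1533 / (6·(-59.5)) = 73/17.

73/17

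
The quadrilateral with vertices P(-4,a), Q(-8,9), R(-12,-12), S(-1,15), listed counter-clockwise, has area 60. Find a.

12

Write out the shoelace sum; only the two edges meeting at P involve a:
2·Area = [((-1)·a − (-4)·15) + ((-4)·9 − (-8)·a)] + 12
       = 7·a + 36 = 120
⇒ a = 12.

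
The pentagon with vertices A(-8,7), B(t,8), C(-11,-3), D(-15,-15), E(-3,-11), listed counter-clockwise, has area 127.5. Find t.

Write out the shoelace sum; only the two edges meeting at B involve t:
2·Area = [((-8)·8 − t·7) + (t·(-3) − (-11)·8)] + 131
       = -10·t + 155 = 255
⇒ t = -10.

-10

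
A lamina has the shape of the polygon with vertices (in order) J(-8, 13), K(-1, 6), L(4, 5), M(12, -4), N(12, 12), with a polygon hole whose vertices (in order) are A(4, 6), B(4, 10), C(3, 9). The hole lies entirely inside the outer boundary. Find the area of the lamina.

Outer boundary:
Apply the shoelace (surveyor's) formula: 2A = Σ (x_i·y_{i+1} − x_{i+1}·y_i), indices taken mod 5.
Σ = (-35) + (-29) + (-76) + (192) + (252) = 304
Area = |Σ|/2 = 152.
Hole:
Σ = (16) + (6) + (-18) = 4
Area = |Σ|/2 = 2.
Net area = 152 − 2 = 150.

150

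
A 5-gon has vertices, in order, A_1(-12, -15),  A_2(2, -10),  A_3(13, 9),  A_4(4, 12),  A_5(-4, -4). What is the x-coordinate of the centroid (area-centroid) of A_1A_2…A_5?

Apply Gauss's area formula. First the cross-terms c_i = x_i·y_{i+1} − x_{i+1}·y_i:
  150, 148, 120, 32, 12  ⇒  2A = 462, A = 231.
Then Σ (x_i + x_{i+1})·c_i = 2568, so x̄ = 2568 / (6·231) = 428/231.

428/231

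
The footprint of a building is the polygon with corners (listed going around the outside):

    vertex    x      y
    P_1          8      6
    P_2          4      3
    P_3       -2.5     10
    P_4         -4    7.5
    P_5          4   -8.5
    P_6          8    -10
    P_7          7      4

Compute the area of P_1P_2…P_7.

106.375

P_1→P_2: (8)(3) − (4)(6) = 0
P_2→P_3: (4)(10) − (-2.5)(3) = 47.5
P_3→P_4: (-2.5)(7.5) − (-4)(10) = 21.25
P_4→P_5: (-4)(-8.5) − (4)(7.5) = 4
P_5→P_6: (4)(-10) − (8)(-8.5) = 28
P_6→P_7: (8)(4) − (7)(-10) = 102
P_7→P_1: (7)(6) − (8)(4) = 10
Σ = 212.75
Area = |Σ|/2 = 106.375.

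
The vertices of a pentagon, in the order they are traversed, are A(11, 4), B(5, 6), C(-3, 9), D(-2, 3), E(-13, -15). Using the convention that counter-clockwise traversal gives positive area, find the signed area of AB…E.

A→B: (11)(6) − (5)(4) = 46
B→C: (5)(9) − (-3)(6) = 63
C→D: (-3)(3) − (-2)(9) = 9
D→E: (-2)(-15) − (-13)(3) = 69
E→A: (-13)(4) − (11)(-15) = 113
Σ = 300
Signed area = Σ/2 = 150 (positive ⇒ counter-clockwise traversal).

150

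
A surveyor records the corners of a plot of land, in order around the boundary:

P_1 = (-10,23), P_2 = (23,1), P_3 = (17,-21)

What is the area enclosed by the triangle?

429

Σ = (-539) + (-500) + (181) = -858
Area = |Σ|/2 = 429.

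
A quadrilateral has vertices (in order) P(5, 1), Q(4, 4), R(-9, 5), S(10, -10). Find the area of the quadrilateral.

86

Apply the surveyor's formula: 2A = Σ (x_i·y_{i+1} − x_{i+1}·y_i), indices taken mod 4.
Cross-terms: 16, 56, 40, 60  ⇒  Σ = 172
Area = |Σ|/2 = 86.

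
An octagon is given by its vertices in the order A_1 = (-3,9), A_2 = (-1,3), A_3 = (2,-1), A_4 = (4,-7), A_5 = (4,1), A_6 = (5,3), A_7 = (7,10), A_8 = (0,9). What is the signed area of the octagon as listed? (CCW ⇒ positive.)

Apply the shoelace formula: 2A = Σ (x_i·y_{i+1} − x_{i+1}·y_i), indices taken mod 8.
Σ = (0) + (-5) + (-10) + (32) + (7) + (29) + (63) + (27) = 143
Signed area = Σ/2 = 71.5 (positive ⇒ counter-clockwise traversal).

71.5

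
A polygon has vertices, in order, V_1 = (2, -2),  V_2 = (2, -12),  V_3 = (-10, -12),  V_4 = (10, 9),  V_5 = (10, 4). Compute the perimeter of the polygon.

66

|V_1V_2| = √((0)² + (-10)²) = √100 = 10
|V_2V_3| = √((-12)² + (0)²) = √144 = 12
|V_3V_4| = √((20)² + (21)²) = √841 = 29
|V_4V_5| = √((0)² + (-5)²) = √25 = 5
|V_5V_1| = √((-8)² + (-6)²) = √100 = 10
Perimeter = 10 + 12 + 29 + 5 + 10 = 66.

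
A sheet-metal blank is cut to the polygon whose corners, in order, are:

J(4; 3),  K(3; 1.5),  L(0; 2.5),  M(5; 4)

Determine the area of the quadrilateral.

Apply the shoelace formula: 2A = Σ (x_i·y_{i+1} − x_{i+1}·y_i), indices taken mod 4.
J→K: (4)(1.5) − (3)(3) = -3
K→L: (3)(2.5) − (0)(1.5) = 7.5
L→M: (0)(4) − (5)(2.5) = -12.5
M→J: (5)(3) − (4)(4) = -1
Σ = -9
Area = |Σ|/2 = 4.5.

4.5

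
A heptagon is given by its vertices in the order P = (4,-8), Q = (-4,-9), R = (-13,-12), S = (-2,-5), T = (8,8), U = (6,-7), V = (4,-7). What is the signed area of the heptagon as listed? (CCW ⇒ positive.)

-97

Cross-terms: -68, -69, 41, 24, -104, -14, -4  ⇒  Σ = -194
Signed area = Σ/2 = -97 (negative ⇒ clockwise traversal).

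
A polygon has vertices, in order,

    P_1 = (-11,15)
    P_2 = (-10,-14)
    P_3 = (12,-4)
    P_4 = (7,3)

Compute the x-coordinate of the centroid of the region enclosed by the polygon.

-52/21

Apply the shoelace (surveyor's) formula. First the cross-terms c_i = x_i·y_{i+1} − x_{i+1}·y_i:
  304, 208, 64, 138  ⇒  2A = 714, A = 357.
Then Σ (x_i + x_{i+1})·c_i = -5304, so x̄ = -5304 / (6·357) = -52/21.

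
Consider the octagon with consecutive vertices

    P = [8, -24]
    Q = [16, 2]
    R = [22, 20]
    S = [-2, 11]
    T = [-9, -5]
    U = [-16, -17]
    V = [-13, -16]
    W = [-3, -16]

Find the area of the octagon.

Apply the shoelace (surveyor's) formula: 2A = Σ (x_i·y_{i+1} − x_{i+1}·y_i), indices taken mod 8.
Σ = (400) + (276) + (282) + (109) + (73) + (35) + (160) + (200) = 1535
Area = |Σ|/2 = 767.5.

767.5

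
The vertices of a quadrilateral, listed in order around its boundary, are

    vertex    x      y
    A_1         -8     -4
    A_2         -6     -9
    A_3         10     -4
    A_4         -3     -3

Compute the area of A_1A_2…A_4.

Apply Gauss's area formula: 2A = Σ (x_i·y_{i+1} − x_{i+1}·y_i), indices taken mod 4.
Σ = (48) + (114) + (-42) + (-12) = 108
Area = |Σ|/2 = 54.

54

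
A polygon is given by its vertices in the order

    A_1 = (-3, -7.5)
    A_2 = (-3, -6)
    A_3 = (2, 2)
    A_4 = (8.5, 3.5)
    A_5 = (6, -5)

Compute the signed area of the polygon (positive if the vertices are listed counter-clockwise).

Cross-terms: -4.5, 6, -10, -63.5, -60  ⇒  Σ = -132
Signed area = Σ/2 = -66 (negative ⇒ clockwise traversal).

-66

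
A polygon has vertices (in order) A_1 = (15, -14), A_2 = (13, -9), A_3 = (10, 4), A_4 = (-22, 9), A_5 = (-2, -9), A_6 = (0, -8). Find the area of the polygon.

Apply the shoelace (surveyor's) formula: 2A = Σ (x_i·y_{i+1} − x_{i+1}·y_i), indices taken mod 6.
Σ = (47) + (142) + (178) + (216) + (16) + (120) = 719
Area = |Σ|/2 = 359.5.

359.5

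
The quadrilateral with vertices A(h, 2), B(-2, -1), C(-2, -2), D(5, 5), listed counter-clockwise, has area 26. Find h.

-6

The doubled signed area Σ (x_i y_{i+1} − x_{i+1} y_i) is linear in h.
With h=0 it equals 16; the coefficient of h is -6 (from the two edges through A).
So -6·h + 16 = 2·26 = 52 ⇒ h = -6.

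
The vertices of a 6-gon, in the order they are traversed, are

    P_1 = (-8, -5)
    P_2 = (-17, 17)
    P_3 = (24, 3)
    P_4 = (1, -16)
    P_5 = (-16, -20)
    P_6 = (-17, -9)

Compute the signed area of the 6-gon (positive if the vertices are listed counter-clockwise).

Apply the surveyor's formula: 2A = Σ (x_i·y_{i+1} − x_{i+1}·y_i), indices taken mod 6.
Σ = (-221) + (-459) + (-387) + (-276) + (-196) + (13) = -1526
Signed area = Σ/2 = -763 (negative ⇒ clockwise traversal).

-763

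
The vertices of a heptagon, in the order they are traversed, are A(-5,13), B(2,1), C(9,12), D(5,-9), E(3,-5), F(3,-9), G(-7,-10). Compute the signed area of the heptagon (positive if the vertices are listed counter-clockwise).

Apply Gauss's area formula: 2A = Σ (x_i·y_{i+1} − x_{i+1}·y_i), indices taken mod 7.
A→B: (-5)(1) − (2)(13) = -31
B→C: (2)(12) − (9)(1) = 15
C→D: (9)(-9) − (5)(12) = -141
D→E: (5)(-5) − (3)(-9) = 2
E→F: (3)(-9) − (3)(-5) = -12
F→G: (3)(-10) − (-7)(-9) = -93
G→A: (-7)(13) − (-5)(-10) = -141
Σ = -401
Signed area = Σ/2 = -200.5 (negative ⇒ clockwise traversal).

-200.5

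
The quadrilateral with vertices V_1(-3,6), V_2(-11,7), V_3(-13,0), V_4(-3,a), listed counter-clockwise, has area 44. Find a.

3

The doubled signed area Σ (x_i y_{i+1} − x_{i+1} y_i) is linear in a.
With a=0 it equals 118; the coefficient of a is -10 (from the two edges through V_4).
So -10·a + 118 = 2·44 = 88 ⇒ a = 3.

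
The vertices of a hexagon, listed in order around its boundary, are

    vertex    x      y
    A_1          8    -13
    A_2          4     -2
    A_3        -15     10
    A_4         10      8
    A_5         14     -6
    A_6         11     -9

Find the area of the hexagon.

238.5

Apply the surveyor's formula: 2A = Σ (x_i·y_{i+1} − x_{i+1}·y_i), indices taken mod 6.
A_1→A_2: (8)(-2) − (4)(-13) = 36
A_2→A_3: (4)(10) − (-15)(-2) = 10
A_3→A_4: (-15)(8) − (10)(10) = -220
A_4→A_5: (10)(-6) − (14)(8) = -172
A_5→A_6: (14)(-9) − (11)(-6) = -60
A_6→A_1: (11)(-13) − (8)(-9) = -71
Σ = -477
Area = |Σ|/2 = 238.5.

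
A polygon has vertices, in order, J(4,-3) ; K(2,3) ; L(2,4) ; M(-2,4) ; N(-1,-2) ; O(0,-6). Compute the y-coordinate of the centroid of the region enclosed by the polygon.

-53/111

Apply Gauss's area formula. First the cross-terms c_i = x_i·y_{i+1} − x_{i+1}·y_i:
  18, 2, 16, 8, 6, 24  ⇒  2A = 74, A = 37.
Then Σ (y_i + y_{i+1})·c_i = -106, so ȳ = -106 / (6·37) = -53/111.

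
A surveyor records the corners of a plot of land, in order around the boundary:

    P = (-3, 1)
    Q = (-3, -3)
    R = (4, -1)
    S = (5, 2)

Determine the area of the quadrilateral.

25.5

Σ = (12) + (15) + (13) + (11) = 51
Area = |Σ|/2 = 25.5.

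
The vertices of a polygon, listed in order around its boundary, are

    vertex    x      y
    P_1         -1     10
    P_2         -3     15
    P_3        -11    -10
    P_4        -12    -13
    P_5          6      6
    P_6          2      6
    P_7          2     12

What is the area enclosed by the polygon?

153.5

Cross-terms: 15, 195, 23, 6, 24, 12, 32  ⇒  Σ = 307
Area = |Σ|/2 = 153.5.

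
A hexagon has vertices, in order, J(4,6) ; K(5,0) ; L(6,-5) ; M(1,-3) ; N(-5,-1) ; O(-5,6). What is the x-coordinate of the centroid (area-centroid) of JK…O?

56/173

Apply the shoelace formula. First the cross-terms c_i = x_i·y_{i+1} − x_{i+1}·y_i:
  -30, -25, -13, -16, -35, -54  ⇒  2A = -173, A = -86.5.
Then Σ (x_i + x_{i+1})·c_i = -168, so x̄ = -168 / (6·(-86.5)) = 56/173.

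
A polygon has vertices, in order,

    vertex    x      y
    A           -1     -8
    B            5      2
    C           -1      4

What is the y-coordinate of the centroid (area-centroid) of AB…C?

-2/3

Apply the shoelace formula. First the cross-terms c_i = x_i·y_{i+1} − x_{i+1}·y_i:
  38, 22, 12  ⇒  2A = 72, A = 36.
Then Σ (y_i + y_{i+1})·c_i = -144, so ȳ = -144 / (6·36) = -2/3.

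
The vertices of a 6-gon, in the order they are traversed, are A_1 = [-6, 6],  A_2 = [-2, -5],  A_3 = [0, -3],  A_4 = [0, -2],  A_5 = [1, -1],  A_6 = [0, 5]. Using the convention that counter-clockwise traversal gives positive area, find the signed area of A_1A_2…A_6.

42.5

Apply the surveyor's formula: 2A = Σ (x_i·y_{i+1} − x_{i+1}·y_i), indices taken mod 6.
A_1→A_2: (-6)(-5) − (-2)(6) = 42
A_2→A_3: (-2)(-3) − (0)(-5) = 6
A_3→A_4: (0)(-2) − (0)(-3) = 0
A_4→A_5: (0)(-1) − (1)(-2) = 2
A_5→A_6: (1)(5) − (0)(-1) = 5
A_6→A_1: (0)(6) − (-6)(5) = 30
Σ = 85
Signed area = Σ/2 = 42.5 (positive ⇒ counter-clockwise traversal).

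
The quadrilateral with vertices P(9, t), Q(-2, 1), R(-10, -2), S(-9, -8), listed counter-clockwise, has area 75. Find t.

The doubled signed area Σ (x_i y_{i+1} − x_{i+1} y_i) is linear in t.
With t=0 it equals 157; the coefficient of t is -7 (from the two edges through P).
So -7·t + 157 = 2·75 = 150 ⇒ t = 1.

1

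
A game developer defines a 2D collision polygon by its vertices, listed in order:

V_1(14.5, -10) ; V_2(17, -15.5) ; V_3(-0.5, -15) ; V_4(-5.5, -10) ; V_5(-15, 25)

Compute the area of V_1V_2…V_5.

447.5

Σ = (-54.75) + (-262.75) + (-77.5) + (-287.5) + (-212.5) = -895
Area = |Σ|/2 = 447.5.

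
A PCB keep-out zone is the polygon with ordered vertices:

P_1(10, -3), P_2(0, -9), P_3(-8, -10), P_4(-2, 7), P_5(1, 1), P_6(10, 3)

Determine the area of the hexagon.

Apply Gauss's area formula: 2A = Σ (x_i·y_{i+1} − x_{i+1}·y_i), indices taken mod 6.
Σ = (-90) + (-72) + (-76) + (-9) + (-7) + (-60) = -314
Area = |Σ|/2 = 157.

157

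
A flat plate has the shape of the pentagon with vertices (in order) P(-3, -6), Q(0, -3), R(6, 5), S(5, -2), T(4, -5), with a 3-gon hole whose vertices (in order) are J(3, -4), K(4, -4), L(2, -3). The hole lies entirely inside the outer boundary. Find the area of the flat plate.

32.5

Outer boundary:
Σ = (9) + (18) + (-37) + (-17) + (-39) = -66
Area = |Σ|/2 = 33.
Hole:
Apply Gauss's area formula: 2A = Σ (x_i·y_{i+1} − x_{i+1}·y_i), indices taken mod 3.
Cross-terms: 4, -4, 1  ⇒  Σ = 1
Area = |Σ|/2 = 0.5.
Net area = 33 − 0.5 = 32.5.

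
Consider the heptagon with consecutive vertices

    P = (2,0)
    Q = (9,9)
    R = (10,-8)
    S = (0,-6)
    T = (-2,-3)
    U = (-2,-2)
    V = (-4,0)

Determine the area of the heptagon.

113

Apply the surveyor's formula: 2A = Σ (x_i·y_{i+1} − x_{i+1}·y_i), indices taken mod 7.
Σ = (18) + (-162) + (-60) + (-12) + (-2) + (-8) + (0) = -226
Area = |Σ|/2 = 113.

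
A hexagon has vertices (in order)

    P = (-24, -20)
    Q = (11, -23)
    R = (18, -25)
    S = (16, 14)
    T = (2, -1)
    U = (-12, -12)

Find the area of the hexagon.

Apply the shoelace (surveyor's) formula: 2A = Σ (x_i·y_{i+1} − x_{i+1}·y_i), indices taken mod 6.
Cross-terms: 772, 139, 652, -44, -36, -48  ⇒  Σ = 1435
Area = |Σ|/2 = 717.5.

717.5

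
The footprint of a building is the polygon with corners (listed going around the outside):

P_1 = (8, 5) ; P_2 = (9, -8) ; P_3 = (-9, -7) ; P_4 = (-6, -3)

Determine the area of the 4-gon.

132.5

Apply the surveyor's formula: 2A = Σ (x_i·y_{i+1} − x_{i+1}·y_i), indices taken mod 4.
Cross-terms: -109, -135, -15, -6  ⇒  Σ = -265
Area = |Σ|/2 = 132.5.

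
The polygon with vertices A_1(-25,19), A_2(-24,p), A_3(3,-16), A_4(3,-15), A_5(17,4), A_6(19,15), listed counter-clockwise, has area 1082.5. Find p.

The doubled signed area Σ (x_i y_{i+1} − x_{i+1} y_i) is linear in p.
With p=0 it equals 2025; the coefficient of p is -28 (from the two edges through A_2).
So -28·p + 2025 = 2·1082.5 = 2165 ⇒ p = -5.

-5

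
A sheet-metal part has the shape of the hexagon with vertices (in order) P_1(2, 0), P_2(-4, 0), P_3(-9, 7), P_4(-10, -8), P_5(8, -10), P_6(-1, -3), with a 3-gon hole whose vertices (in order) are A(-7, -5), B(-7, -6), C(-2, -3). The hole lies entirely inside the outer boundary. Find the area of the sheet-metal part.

Outer boundary:
Apply the shoelace (surveyor's) formula: 2A = Σ (x_i·y_{i+1} − x_{i+1}·y_i), indices taken mod 6.
P_1→P_2: (2)(0) − (-4)(0) = 0
P_2→P_3: (-4)(7) − (-9)(0) = -28
P_3→P_4: (-9)(-8) − (-10)(7) = 142
P_4→P_5: (-10)(-10) − (8)(-8) = 164
P_5→P_6: (8)(-3) − (-1)(-10) = -34
P_6→P_1: (-1)(0) − (2)(-3) = 6
Σ = 250
Area = |Σ|/2 = 125.
Hole:
Apply the surveyor's formula: 2A = Σ (x_i·y_{i+1} − x_{i+1}·y_i), indices taken mod 3.
Σ = (7) + (9) + (-11) = 5
Area = |Σ|/2 = 2.5.
Net area = 125 − 2.5 = 122.5.

122.5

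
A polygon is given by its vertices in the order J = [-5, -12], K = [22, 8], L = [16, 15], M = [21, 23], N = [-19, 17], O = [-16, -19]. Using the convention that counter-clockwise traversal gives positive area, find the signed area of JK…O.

Σ = (224) + (202) + (53) + (794) + (633) + (97) = 2003
Signed area = Σ/2 = 1001.5 (positive ⇒ counter-clockwise traversal).

1001.5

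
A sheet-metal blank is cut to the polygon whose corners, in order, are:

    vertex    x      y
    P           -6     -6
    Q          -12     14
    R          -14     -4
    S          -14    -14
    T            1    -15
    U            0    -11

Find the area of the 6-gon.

Apply the surveyor's formula: 2A = Σ (x_i·y_{i+1} − x_{i+1}·y_i), indices taken mod 6.
Σ = (-156) + (244) + (140) + (224) + (-11) + (-66) = 375
Area = |Σ|/2 = 187.5.

187.5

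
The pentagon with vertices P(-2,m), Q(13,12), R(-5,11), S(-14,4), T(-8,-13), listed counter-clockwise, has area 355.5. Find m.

-10

Write out the shoelace sum; only the two edges meeting at P involve m:
2·Area = [((-8)·m − (-2)·(-13)) + ((-2)·12 − 13·m)] + 551
       = -21·m + 501 = 711
⇒ m = -10.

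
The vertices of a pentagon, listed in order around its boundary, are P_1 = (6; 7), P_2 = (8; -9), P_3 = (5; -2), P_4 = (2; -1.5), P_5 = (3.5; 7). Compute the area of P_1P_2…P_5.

41.375

Apply the surveyor's formula: 2A = Σ (x_i·y_{i+1} − x_{i+1}·y_i), indices taken mod 5.
Σ = (-110) + (29) + (-3.5) + (19.25) + (-17.5) = -82.75
Area = |Σ|/2 = 41.375.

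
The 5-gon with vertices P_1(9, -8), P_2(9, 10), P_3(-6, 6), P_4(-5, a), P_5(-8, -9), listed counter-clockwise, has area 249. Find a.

1

The doubled signed area Σ (x_i y_{i+1} − x_{i+1} y_i) is linear in a.
With a=0 it equals 496; the coefficient of a is 2 (from the two edges through P_4).
So 2·a + 496 = 2·249 = 498 ⇒ a = 1.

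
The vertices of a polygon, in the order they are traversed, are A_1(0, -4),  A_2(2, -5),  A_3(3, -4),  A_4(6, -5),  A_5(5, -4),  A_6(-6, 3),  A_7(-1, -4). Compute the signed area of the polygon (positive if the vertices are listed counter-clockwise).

23.5

Apply the shoelace formula: 2A = Σ (x_i·y_{i+1} − x_{i+1}·y_i), indices taken mod 7.
Σ = (8) + (7) + (9) + (1) + (-9) + (27) + (4) = 47
Signed area = Σ/2 = 23.5 (positive ⇒ counter-clockwise traversal).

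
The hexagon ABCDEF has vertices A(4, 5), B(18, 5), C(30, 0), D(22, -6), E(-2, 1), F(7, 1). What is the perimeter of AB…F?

76

|AB| = √((14)² + (0)²) = √196 = 14
|BC| = √((12)² + (-5)²) = √169 = 13
|CD| = √((-8)² + (-6)²) = √100 = 10
|DE| = √((-24)² + (7)²) = √625 = 25
|EF| = √((9)² + (0)²) = √81 = 9
|FA| = √((-3)² + (4)²) = √25 = 5
Perimeter = 14 + 13 + 10 + 25 + 9 + 5 = 76.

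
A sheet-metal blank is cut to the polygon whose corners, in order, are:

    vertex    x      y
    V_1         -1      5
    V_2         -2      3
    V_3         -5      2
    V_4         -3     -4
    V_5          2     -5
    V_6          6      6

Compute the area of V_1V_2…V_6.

72.5

V_1→V_2: (-1)(3) − (-2)(5) = 7
V_2→V_3: (-2)(2) − (-5)(3) = 11
V_3→V_4: (-5)(-4) − (-3)(2) = 26
V_4→V_5: (-3)(-5) − (2)(-4) = 23
V_5→V_6: (2)(6) − (6)(-5) = 42
V_6→V_1: (6)(5) − (-1)(6) = 36
Σ = 145
Area = |Σ|/2 = 72.5.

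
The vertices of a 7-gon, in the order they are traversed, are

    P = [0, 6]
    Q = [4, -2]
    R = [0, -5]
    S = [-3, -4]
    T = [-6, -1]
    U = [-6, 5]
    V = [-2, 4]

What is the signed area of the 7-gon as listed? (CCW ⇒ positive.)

Cross-terms: -24, -20, -15, -21, -36, -14, -12  ⇒  Σ = -142
Signed area = Σ/2 = -71 (negative ⇒ clockwise traversal).

-71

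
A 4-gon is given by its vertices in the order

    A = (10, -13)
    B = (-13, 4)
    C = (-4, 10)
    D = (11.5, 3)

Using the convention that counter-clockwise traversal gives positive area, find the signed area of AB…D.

-274.75

Cross-terms: -129, -114, -127, -179.5  ⇒  Σ = -549.5
Signed area = Σ/2 = -274.75 (negative ⇒ clockwise traversal).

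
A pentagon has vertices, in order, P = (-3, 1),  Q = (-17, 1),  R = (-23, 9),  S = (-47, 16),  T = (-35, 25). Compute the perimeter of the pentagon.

|PQ| = √((-14)² + (0)²) = √196 = 14
|QR| = √((-6)² + (8)²) = √100 = 10
|RS| = √((-24)² + (7)²) = √625 = 25
|ST| = √((12)² + (9)²) = √225 = 15
|TP| = √((32)² + (-24)²) = √1600 = 40
Perimeter = 14 + 10 + 25 + 15 + 40 = 104.

104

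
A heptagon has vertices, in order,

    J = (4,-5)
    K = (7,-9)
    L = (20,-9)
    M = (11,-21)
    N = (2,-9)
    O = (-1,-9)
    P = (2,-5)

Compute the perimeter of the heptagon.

58

|JK| = √((3)² + (-4)²) = √25 = 5
|KL| = √((13)² + (0)²) = √169 = 13
|LM| = √((-9)² + (-12)²) = √225 = 15
|MN| = √((-9)² + (12)²) = √225 = 15
|NO| = √((-3)² + (0)²) = √9 = 3
|OP| = √((3)² + (4)²) = √25 = 5
|PJ| = √((2)² + (0)²) = √4 = 2
Perimeter = 5 + 13 + 15 + 15 + 3 + 5 + 2 = 58.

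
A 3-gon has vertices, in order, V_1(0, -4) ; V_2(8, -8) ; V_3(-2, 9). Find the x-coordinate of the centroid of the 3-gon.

2

Apply the shoelace (surveyor's) formula. First the cross-terms c_i = x_i·y_{i+1} − x_{i+1}·y_i:
  32, 56, 8  ⇒  2A = 96, A = 48.
Then Σ (x_i + x_{i+1})·c_i = 576, so x̄ = 576 / (6·48) = 2.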